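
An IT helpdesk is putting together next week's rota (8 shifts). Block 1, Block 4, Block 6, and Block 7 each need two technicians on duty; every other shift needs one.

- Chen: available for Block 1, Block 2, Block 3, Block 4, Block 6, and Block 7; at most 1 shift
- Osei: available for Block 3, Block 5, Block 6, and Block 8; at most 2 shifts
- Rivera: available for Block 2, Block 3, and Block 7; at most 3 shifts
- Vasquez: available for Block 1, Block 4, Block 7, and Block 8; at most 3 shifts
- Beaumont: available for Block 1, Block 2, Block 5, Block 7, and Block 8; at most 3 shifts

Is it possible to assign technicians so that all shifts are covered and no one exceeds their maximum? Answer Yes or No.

Total capacity is 12 and 12 slots are needed, so capacity alone doesn't rule it out.
Shifts {Block 4, Block 6} need 4 worker-slots in total, but the technicians available for any of those shifts (Chen, Osei, and Vasquez) can supply at most 3 among them. So no valid schedule exists.

No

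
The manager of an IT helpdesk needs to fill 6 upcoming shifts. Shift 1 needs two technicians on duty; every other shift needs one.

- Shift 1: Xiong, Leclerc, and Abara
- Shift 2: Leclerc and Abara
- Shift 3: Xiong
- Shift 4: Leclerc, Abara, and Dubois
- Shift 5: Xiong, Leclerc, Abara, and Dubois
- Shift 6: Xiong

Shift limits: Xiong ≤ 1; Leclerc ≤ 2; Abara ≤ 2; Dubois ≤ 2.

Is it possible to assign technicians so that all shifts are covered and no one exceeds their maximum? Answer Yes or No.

No

Total capacity is 7 and 7 slots are needed, so capacity alone doesn't rule it out.
Shifts {Shift 3, Shift 6} need 2 worker-slots in total, but the technicians available for any of those shifts (Xiong) can supply at most 1 among them. So no valid schedule exists.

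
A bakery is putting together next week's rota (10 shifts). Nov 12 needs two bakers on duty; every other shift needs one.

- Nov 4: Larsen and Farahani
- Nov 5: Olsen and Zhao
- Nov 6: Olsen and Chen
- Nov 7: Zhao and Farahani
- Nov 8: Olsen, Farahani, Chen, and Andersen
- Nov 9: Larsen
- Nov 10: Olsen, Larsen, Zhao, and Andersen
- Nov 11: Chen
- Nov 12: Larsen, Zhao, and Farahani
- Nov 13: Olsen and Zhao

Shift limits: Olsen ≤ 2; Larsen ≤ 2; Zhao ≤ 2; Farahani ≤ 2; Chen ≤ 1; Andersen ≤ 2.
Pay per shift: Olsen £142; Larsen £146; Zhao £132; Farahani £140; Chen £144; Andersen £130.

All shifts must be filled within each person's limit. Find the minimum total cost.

£1524

Nov 9 can only be covered by Larsen, so that assignment is forced.
Nov 11 can only be covered by Chen, so that assignment is forced.
Picking the cheapest available baker for each shift independently would cost £1500, but that ignores the shift limits.
An optimal schedule: Nov 4→Larsen, Nov 5→Olsen, Nov 6→Olsen, Nov 7→Farahani, Nov 8→Andersen, Nov 9→Larsen, Nov 10→Andersen, Nov 11→Chen, Nov 12→Zhao+Farahani, Nov 13→Zhao.
Total: 146 + 142 + 142 + 140 + 130 + 146 + 130 + 144 + 132 + 140 + 132 = £1524.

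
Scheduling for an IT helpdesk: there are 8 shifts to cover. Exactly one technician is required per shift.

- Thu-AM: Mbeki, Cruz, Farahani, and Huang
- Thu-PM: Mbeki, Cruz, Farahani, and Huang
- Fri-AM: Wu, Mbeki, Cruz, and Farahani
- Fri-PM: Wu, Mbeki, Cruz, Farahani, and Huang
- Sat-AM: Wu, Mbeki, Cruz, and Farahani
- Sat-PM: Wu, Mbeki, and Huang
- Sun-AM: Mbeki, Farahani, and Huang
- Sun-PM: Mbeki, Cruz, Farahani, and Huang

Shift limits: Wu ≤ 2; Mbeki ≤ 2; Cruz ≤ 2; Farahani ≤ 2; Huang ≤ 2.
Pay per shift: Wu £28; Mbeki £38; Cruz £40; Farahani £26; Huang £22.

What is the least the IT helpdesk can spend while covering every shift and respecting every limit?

£228

Picking the cheapest available technician for each shift independently would cost £184, but that ignores the shift limits.
An optimal schedule: Thu-AM→Farahani, Thu-PM→Farahani, Fri-AM→Wu, Fri-PM→Mbeki, Sat-AM→Wu, Sat-PM→Huang, Sun-AM→Huang, Sun-PM→Mbeki.
Total: 26 + 26 + 28 + 38 + 28 + 22 + 22 + 38 = £228.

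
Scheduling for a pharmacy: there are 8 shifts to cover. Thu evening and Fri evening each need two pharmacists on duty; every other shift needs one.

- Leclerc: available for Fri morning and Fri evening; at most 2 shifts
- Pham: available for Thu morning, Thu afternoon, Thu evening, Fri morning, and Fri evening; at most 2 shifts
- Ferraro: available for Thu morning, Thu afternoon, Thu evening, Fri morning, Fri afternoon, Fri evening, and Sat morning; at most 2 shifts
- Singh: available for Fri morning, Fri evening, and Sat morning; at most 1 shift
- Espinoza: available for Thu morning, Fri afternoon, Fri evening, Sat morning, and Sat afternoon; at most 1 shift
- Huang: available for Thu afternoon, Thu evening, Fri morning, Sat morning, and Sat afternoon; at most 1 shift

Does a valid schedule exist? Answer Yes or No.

Total capacity is 2+2+2+1+1+1 = 9 but 10 worker-slots are needed — infeasible.

No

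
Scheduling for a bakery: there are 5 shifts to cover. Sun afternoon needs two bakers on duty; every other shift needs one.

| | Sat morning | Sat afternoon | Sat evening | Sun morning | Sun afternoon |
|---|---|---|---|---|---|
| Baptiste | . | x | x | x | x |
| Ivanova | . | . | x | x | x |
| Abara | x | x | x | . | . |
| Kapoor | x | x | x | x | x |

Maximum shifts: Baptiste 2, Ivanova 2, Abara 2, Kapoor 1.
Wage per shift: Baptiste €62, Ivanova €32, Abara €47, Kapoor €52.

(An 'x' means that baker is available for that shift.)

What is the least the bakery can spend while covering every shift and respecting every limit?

Picking the cheapest available baker for each shift independently would cost €242, but that ignores the shift limits.
An optimal schedule: Sat morning→Abara, Sat afternoon→Abara, Sat evening→Baptiste, Sun morning→Ivanova, Sun afternoon→Ivanova+Kapoor.
Total: 47 + 47 + 62 + 32 + 32 + 52 = €272.

€272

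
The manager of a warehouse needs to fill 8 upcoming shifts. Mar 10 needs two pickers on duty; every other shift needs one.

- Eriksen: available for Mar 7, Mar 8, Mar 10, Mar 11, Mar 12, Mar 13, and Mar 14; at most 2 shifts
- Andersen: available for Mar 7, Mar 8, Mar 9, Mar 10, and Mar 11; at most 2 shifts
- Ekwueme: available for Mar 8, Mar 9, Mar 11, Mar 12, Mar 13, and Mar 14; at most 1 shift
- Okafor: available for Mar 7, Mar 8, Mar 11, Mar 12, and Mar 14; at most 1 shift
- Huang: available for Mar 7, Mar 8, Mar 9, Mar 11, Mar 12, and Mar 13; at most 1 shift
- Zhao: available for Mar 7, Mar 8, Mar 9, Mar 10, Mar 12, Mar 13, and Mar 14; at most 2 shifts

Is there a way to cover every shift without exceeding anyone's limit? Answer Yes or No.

One valid schedule: Mar 7→Okafor, Mar 8→Zhao, Mar 9→Andersen, Mar 10→Eriksen+Andersen, Mar 11→Huang, Mar 12→Zhao, Mar 13→Eriksen, Mar 14→Ekwueme.
Loads: Eriksen 2/2, Andersen 2/2, Ekwueme 1/1, Okafor 1/1, Huang 1/1, Zhao 2/2 — all within limits.

Yes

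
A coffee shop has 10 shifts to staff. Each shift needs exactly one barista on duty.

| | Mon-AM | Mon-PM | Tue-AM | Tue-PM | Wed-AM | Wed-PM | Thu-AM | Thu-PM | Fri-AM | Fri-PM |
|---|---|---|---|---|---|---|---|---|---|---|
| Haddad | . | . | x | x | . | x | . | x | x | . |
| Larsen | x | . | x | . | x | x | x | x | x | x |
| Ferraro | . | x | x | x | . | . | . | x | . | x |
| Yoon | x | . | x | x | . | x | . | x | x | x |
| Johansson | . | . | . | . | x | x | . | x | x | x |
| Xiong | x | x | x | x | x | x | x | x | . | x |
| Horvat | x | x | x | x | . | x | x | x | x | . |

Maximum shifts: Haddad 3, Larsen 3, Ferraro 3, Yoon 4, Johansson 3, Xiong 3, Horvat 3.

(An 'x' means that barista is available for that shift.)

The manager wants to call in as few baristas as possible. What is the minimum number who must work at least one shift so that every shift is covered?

10 slots to fill and no one can take more than 4, so at least ⌈10/4⌉ = 3 baristas are needed.
Haddad, Yoon, and Xiong alone can cover everything: Mon-AM→Yoon, Mon-PM→Xiong, Tue-AM→Haddad, Tue-PM→Haddad, Wed-AM→Xiong, Wed-PM→Yoon, Thu-AM→Xiong, Thu-PM→Yoon, Fri-AM→Haddad, Fri-PM→Yoon.

3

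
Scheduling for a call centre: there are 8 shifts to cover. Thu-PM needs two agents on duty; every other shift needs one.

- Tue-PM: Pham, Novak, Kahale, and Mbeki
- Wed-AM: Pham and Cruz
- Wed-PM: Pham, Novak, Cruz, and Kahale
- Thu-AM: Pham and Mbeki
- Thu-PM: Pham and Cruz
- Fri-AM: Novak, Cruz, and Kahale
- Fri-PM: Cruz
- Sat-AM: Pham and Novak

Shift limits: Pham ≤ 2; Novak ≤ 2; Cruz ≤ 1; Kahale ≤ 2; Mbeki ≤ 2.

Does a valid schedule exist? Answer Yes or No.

Total capacity is 9 and 9 slots are needed, so capacity alone doesn't rule it out.
Shifts {Thu-PM, Fri-PM} need 3 worker-slots in total, but the agents available for any of those shifts (Pham and Cruz) can supply at most 2 among them. So no valid schedule exists.

No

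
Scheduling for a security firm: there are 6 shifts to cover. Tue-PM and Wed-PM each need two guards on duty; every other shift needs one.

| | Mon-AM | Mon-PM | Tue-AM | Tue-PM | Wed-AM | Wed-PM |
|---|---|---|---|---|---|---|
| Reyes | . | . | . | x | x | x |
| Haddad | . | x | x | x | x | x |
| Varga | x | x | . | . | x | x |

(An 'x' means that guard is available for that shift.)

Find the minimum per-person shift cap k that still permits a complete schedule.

With 3 guards and 8 worker-slots to fill, someone must work at least ⌈8/3⌉ = 3 shifts, so k ≥ 3.
k = 3 works: Mon-AM→Varga, Mon-PM→Haddad, Tue-AM→Haddad, Tue-PM→Reyes+Haddad, Wed-AM→Reyes, Wed-PM→Reyes+Varga.
Loads: Reyes 3, Haddad 3, Varga 2 — all ≤ 3.

3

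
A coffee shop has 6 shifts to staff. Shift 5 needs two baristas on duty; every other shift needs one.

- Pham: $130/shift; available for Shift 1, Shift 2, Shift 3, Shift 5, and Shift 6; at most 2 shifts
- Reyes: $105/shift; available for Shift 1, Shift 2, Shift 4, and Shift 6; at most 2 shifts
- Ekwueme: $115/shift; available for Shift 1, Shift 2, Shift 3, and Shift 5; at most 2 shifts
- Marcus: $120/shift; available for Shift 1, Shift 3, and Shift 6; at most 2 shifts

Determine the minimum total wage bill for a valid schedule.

Shift 4 can only be covered by Reyes, so that assignment is forced.
Shift 5 can only be covered by Pham and Ekwueme, so that assignment is forced.
Picking the cheapest available barista for each shift independently would cost $780, but that ignores the shift limits.
An optimal schedule: Shift 1→Marcus, Shift 2→Reyes, Shift 3→Ekwueme, Shift 4→Reyes, Shift 5→Ekwueme+Pham, Shift 6→Marcus.
Total: 120 + 105 + 115 + 105 + 115 + 130 + 120 = $810.

$810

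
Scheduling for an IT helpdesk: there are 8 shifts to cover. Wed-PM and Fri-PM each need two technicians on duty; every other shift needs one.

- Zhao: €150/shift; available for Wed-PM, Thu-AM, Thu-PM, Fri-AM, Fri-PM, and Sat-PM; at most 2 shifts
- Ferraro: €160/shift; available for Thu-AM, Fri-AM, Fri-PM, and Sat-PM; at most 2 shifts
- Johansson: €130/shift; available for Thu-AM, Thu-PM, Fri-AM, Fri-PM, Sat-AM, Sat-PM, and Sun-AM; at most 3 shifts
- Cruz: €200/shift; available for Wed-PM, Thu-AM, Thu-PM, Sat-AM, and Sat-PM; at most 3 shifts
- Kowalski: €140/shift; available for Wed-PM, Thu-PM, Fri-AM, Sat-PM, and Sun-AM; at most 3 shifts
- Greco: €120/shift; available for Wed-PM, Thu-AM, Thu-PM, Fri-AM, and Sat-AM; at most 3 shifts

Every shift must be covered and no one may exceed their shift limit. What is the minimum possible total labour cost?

Picking the cheapest available technician for each shift independently would cost €1280, but that ignores the shift limits.
An optimal schedule: Wed-PM→Greco+Kowalski, Thu-AM→Greco, Thu-PM→Johansson, Fri-AM→Kowalski, Fri-PM→Johansson+Zhao, Sat-AM→Greco, Sat-PM→Kowalski, Sun-AM→Johansson.
Total: 120 + 140 + 120 + 130 + 140 + 130 + 150 + 120 + 140 + 130 = €1320.

€1320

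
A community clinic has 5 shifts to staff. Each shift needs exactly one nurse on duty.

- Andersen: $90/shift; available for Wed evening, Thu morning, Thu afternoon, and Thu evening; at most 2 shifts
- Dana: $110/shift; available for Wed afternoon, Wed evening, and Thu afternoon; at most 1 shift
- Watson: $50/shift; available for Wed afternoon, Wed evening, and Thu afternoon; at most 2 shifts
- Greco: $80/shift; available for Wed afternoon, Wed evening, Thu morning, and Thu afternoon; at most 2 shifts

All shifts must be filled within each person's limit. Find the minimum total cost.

$350

Thu evening can only be covered by Andersen, so that assignment is forced.
Picking the cheapest available nurse for each shift independently would cost $320, but that ignores the shift limits.
An optimal schedule: Wed afternoon→Watson, Wed evening→Watson, Thu morning→Greco, Thu afternoon→Greco, Thu evening→Andersen.
Total: 50 + 50 + 80 + 80 + 90 = $350.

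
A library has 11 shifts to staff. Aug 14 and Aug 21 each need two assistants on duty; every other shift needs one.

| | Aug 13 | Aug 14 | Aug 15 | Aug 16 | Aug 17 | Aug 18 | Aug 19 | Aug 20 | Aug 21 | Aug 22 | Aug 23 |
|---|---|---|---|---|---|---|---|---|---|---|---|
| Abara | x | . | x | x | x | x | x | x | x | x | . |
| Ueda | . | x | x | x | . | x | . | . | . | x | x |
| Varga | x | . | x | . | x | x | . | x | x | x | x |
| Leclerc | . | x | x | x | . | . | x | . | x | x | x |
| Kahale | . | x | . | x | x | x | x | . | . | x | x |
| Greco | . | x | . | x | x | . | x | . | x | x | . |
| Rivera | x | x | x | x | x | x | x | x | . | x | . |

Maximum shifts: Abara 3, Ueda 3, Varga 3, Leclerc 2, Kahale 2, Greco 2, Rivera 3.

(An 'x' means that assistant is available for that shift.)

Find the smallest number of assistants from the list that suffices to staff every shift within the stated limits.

5

13 slots to fill and no one can take more than 3, so at least ⌈13/3⌉ = 5 assistants are needed.
Abara, Ueda, Varga, Leclerc, and Kahale alone can cover everything: Aug 13→Abara, Aug 14→Ueda+Leclerc, Aug 15→Ueda, Aug 16→Ueda, Aug 17→Abara, Aug 18→Varga, Aug 19→Kahale, Aug 20→Abara, Aug 21→Varga+Leclerc, Aug 22→Kahale, Aug 23→Varga.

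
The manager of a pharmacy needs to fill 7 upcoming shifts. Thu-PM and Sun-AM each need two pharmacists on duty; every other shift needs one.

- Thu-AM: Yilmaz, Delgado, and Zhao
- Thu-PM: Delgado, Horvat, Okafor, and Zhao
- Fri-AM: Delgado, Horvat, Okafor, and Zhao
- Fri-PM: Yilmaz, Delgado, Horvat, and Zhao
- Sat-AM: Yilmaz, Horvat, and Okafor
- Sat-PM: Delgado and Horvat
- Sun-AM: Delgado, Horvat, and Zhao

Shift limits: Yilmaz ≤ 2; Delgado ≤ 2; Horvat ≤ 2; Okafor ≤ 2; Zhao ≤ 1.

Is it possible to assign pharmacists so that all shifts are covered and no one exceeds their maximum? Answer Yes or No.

One valid schedule: Thu-AM→Yilmaz, Thu-PM→Okafor+Zhao, Fri-AM→Okafor, Fri-PM→Horvat, Sat-AM→Yilmaz, Sat-PM→Delgado, Sun-AM→Delgado+Horvat.
Loads: Yilmaz 2/2, Delgado 2/2, Horvat 2/2, Okafor 2/2, Zhao 1/1 — all within limits.

Yes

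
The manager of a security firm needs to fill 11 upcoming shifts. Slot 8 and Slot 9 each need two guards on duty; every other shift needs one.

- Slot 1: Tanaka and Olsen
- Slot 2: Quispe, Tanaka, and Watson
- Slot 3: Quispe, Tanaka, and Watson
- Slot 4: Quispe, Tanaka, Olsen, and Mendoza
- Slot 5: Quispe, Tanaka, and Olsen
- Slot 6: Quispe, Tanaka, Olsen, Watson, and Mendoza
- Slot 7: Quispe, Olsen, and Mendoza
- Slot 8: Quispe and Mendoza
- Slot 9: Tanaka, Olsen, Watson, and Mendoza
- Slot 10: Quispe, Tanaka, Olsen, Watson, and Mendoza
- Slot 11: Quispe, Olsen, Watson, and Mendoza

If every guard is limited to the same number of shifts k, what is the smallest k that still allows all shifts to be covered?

With 5 guards and 13 worker-slots to fill, someone must work at least ⌈13/5⌉ = 3 shifts, so k ≥ 3.
k = 3 works: Slot 1→Tanaka, Slot 2→Quispe, Slot 3→Quispe, Slot 4→Tanaka, Slot 5→Tanaka, Slot 6→Olsen, Slot 7→Olsen, Slot 8→Quispe+Mendoza, Slot 9→Watson+Mendoza, Slot 10→Watson, Slot 11→Olsen.
Loads: Quispe 3, Tanaka 3, Olsen 3, Watson 2, Mendoza 2 — all ≤ 3.

3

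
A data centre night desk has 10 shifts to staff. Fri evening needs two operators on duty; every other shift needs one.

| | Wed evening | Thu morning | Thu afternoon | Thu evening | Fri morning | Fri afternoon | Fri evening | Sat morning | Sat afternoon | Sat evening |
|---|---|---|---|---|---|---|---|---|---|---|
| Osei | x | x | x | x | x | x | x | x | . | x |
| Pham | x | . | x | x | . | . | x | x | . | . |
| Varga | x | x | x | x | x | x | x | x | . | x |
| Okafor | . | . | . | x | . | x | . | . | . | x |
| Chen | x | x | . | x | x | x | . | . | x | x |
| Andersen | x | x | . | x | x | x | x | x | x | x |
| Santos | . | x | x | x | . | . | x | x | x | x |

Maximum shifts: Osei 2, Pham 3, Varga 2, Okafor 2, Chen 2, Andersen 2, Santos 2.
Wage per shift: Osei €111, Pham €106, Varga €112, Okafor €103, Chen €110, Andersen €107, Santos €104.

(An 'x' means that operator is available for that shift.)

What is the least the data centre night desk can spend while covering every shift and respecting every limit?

€1166

Picking the cheapest available operator for each shift independently would cost €1148, but that ignores the shift limits.
An optimal schedule: Wed evening→Pham, Thu morning→Chen, Thu afternoon→Santos, Thu evening→Chen, Fri morning→Andersen, Fri afternoon→Okafor, Fri evening→Pham+Andersen, Sat morning→Pham, Sat afternoon→Santos, Sat evening→Okafor.
Total: 106 + 110 + 104 + 110 + 107 + 103 + 106 + 107 + 106 + 104 + 103 = €1166.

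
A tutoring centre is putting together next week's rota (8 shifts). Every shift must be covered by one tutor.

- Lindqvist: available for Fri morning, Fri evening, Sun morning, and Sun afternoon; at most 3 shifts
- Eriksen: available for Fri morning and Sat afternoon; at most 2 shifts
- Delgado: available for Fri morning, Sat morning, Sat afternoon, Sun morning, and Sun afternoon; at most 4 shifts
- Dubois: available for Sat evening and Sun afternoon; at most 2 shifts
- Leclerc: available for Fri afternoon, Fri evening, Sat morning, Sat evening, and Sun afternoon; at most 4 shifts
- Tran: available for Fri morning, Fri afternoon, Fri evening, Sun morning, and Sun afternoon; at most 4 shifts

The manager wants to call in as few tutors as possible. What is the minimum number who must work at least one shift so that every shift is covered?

8 slots to fill and no one can take more than 4, so at least ⌈8/4⌉ = 2 tutors are needed.
Delgado and Leclerc alone can cover everything: Fri morning→Delgado, Fri afternoon→Leclerc, Fri evening→Leclerc, Sat morning→Delgado, Sat afternoon→Delgado, Sat evening→Leclerc, Sun morning→Delgado, Sun afternoon→Leclerc.

2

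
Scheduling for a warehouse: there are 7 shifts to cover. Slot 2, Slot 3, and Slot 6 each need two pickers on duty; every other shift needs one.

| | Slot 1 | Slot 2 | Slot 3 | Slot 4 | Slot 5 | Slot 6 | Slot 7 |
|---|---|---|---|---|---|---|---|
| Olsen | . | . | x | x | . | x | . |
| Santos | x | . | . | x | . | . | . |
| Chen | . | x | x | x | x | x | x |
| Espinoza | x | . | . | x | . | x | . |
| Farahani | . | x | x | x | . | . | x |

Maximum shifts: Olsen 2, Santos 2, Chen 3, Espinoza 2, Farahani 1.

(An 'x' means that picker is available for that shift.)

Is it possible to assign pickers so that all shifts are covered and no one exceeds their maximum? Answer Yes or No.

Total capacity is 10 and 10 slots are needed, so capacity alone doesn't rule it out.
Shifts {Slot 2, Slot 3, Slot 5, Slot 7} need 6 worker-slots in total, but the pickers available for any of those shifts (Olsen, Chen, and Farahani) can supply at most 5 among them. So no valid schedule exists.

No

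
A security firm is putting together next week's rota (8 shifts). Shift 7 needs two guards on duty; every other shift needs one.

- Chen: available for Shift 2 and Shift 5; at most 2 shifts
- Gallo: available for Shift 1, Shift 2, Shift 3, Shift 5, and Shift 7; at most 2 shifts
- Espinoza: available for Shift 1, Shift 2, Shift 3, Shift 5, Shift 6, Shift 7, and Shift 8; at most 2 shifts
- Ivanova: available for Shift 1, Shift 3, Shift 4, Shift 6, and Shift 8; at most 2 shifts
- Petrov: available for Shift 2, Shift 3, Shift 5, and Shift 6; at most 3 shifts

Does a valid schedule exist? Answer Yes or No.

Shift 4 can only be covered by Ivanova, so that assignment is forced.
Shift 7 can only be covered by Gallo and Espinoza, so that assignment is forced.
One valid schedule: Shift 1→Gallo, Shift 2→Chen, Shift 3→Petrov, Shift 4→Ivanova, Shift 5→Chen, Shift 6→Ivanova, Shift 7→Gallo+Espinoza, Shift 8→Espinoza.
Loads: Chen 2/2, Gallo 2/2, Espinoza 2/2, Ivanova 2/2, Petrov 1/3 — all within limits.

Yes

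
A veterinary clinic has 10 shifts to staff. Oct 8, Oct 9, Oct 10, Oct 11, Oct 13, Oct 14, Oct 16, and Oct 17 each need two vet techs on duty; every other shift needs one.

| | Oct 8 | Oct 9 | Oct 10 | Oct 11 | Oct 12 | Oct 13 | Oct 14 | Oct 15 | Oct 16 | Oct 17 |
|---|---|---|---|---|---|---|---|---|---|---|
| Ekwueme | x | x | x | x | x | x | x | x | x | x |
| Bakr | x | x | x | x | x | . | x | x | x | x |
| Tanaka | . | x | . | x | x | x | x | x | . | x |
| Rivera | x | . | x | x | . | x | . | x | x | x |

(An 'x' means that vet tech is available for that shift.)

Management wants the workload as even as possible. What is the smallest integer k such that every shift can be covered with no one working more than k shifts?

With 4 vet techs and 18 worker-slots to fill, someone must work at least ⌈18/4⌉ = 5 shifts, so k ≥ 5.
k = 5 works: Oct 8→Ekwueme+Bakr, Oct 9→Ekwueme+Bakr, Oct 10→Ekwueme+Bakr, Oct 11→Tanaka+Rivera, Oct 12→Ekwueme, Oct 13→Ekwueme+Tanaka, Oct 14→Bakr+Tanaka, Oct 15→Tanaka, Oct 16→Bakr+Rivera, Oct 17→Tanaka+Rivera.
Loads: Ekwueme 5, Bakr 5, Tanaka 5, Rivera 3 — all ≤ 5.

5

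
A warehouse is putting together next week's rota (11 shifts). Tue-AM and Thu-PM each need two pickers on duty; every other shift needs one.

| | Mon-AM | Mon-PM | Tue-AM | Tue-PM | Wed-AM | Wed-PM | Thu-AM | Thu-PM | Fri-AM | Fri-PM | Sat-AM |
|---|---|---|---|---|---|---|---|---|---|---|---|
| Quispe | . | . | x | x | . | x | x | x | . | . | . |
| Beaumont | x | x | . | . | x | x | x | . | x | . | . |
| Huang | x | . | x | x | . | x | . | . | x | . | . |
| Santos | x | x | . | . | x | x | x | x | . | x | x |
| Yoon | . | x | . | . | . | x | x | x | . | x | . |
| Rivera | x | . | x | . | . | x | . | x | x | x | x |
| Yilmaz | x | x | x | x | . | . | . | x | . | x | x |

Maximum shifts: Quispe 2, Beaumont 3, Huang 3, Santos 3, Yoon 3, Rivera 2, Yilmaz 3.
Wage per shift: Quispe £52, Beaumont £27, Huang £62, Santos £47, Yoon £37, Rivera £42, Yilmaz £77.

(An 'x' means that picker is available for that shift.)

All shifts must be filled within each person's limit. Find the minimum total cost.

£521

Picking the cheapest available picker for each shift independently would cost £466, but that ignores the shift limits.
An optimal schedule: Mon-AM→Santos, Mon-PM→Beaumont, Tue-AM→Rivera+Quispe, Tue-PM→Quispe, Wed-AM→Beaumont, Wed-PM→Santos, Thu-AM→Yoon, Thu-PM→Yoon+Santos, Fri-AM→Beaumont, Fri-PM→Yoon, Sat-AM→Rivera.
Total: 47 + 27 + 42 + 52 + 52 + 27 + 47 + 37 + 37 + 47 + 27 + 37 + 42 = £521.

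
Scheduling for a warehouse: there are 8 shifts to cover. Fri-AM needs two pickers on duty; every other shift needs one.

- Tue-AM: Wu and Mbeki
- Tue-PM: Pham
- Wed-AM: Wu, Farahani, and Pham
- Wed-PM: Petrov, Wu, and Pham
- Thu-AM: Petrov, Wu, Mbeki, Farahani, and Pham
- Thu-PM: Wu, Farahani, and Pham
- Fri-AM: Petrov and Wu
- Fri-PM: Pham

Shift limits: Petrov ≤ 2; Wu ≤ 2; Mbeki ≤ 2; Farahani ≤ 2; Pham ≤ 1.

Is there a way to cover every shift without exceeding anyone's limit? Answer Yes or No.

No

Total capacity is 9 and 9 slots are needed, so capacity alone doesn't rule it out.
Shifts {Tue-PM, Fri-PM} need 2 worker-slots in total, but the pickers available for any of those shifts (Pham) can supply at most 1 among them. So no valid schedule exists.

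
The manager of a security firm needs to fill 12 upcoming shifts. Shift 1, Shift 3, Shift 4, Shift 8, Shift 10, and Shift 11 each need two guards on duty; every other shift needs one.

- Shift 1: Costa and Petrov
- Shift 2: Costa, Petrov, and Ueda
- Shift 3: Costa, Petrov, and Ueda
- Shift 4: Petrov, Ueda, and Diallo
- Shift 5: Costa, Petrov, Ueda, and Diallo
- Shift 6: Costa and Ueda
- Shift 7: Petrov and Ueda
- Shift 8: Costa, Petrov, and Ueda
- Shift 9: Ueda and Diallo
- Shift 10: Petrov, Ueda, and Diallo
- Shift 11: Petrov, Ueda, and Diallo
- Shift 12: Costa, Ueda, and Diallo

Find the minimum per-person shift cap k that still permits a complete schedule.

With 4 guards and 18 worker-slots to fill, someone must work at least ⌈18/4⌉ = 5 shifts, so k ≥ 5.
k = 5 works: Shift 1→Costa+Petrov, Shift 2→Costa, Shift 3→Costa+Petrov, Shift 4→Petrov+Ueda, Shift 5→Diallo, Shift 6→Costa, Shift 7→Petrov, Shift 8→Costa+Petrov, Shift 9→Ueda, Shift 10→Ueda+Diallo, Shift 11→Ueda+Diallo, Shift 12→Ueda.
Loads: Costa 5, Petrov 5, Ueda 5, Diallo 3 — all ≤ 5.

5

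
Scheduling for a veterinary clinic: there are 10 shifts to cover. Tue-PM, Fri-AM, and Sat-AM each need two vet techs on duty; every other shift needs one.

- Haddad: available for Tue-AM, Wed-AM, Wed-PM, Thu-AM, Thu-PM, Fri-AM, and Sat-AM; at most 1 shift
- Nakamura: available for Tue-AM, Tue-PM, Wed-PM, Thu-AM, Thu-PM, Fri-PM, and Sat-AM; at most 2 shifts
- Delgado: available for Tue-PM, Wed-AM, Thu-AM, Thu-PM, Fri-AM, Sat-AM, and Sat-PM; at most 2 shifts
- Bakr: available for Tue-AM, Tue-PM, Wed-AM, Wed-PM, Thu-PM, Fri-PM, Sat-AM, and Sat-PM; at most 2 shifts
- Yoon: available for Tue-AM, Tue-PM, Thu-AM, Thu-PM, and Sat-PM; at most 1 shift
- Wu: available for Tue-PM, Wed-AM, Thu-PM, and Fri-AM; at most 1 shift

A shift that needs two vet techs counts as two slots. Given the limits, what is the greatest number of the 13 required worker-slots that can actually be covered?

9

Total capacity across all vet techs is 1+2+2+2+1+1 = 9, and 13 slots are needed, so at most 9 can be filled.
An assignment achieving 9: Tue-AM→Nakamura, Wed-AM→Bakr, Wed-PM→Haddad, Thu-AM→Yoon, Fri-AM→Delgado+Wu, Fri-PM→Nakamura, Sat-AM→Bakr, Sat-PM→Delgado.
Loads: Haddad 1/1, Nakamura 2/2, Delgado 2/2, Bakr 2/2, Yoon 1/1, Wu 1/1.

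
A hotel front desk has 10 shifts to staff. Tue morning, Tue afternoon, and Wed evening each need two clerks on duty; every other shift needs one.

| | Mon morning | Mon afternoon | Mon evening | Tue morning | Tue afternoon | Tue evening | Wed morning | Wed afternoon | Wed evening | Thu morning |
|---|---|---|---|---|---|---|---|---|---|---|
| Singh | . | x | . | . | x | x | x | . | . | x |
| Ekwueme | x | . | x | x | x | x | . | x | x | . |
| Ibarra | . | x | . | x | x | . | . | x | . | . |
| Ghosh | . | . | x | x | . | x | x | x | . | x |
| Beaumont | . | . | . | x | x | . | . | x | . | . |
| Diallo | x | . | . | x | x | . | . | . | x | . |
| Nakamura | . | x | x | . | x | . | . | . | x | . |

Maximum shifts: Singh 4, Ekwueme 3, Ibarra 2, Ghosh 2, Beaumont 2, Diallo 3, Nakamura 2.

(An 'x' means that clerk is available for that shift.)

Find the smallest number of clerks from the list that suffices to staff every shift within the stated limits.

5

13 slots to fill and no one can take more than 4, so at least ⌈13/4⌉ = 4 clerks are needed.
Any 4 clerks together have capacity at most 4+3+3+2 = 12 < 13 slots, so 4 can never suffice.
Singh, Ekwueme, Ibarra, Ghosh, and Diallo alone can cover everything: Mon morning→Ekwueme, Mon afternoon→Singh, Mon evening→Ekwueme, Tue morning→Ghosh+Diallo, Tue afternoon→Ibarra+Diallo, Tue evening→Singh, Wed morning→Singh, Wed afternoon→Ibarra, Wed evening→Ekwueme+Diallo, Thu morning→Singh.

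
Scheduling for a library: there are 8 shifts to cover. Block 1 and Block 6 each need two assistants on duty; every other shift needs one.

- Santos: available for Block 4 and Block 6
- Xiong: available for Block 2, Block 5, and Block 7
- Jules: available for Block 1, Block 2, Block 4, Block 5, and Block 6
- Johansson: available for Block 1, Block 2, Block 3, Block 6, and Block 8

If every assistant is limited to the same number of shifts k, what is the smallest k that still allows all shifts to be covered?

With 4 assistants and 10 worker-slots to fill, someone must work at least ⌈10/4⌉ = 3 shifts, so k ≥ 3.
k = 3 works: Block 1→Jules+Johansson, Block 2→Xiong, Block 3→Johansson, Block 4→Santos, Block 5→Xiong, Block 6→Santos+Jules, Block 7→Xiong, Block 8→Johansson.
Loads: Santos 2, Xiong 3, Jules 2, Johansson 3 — all ≤ 3.

3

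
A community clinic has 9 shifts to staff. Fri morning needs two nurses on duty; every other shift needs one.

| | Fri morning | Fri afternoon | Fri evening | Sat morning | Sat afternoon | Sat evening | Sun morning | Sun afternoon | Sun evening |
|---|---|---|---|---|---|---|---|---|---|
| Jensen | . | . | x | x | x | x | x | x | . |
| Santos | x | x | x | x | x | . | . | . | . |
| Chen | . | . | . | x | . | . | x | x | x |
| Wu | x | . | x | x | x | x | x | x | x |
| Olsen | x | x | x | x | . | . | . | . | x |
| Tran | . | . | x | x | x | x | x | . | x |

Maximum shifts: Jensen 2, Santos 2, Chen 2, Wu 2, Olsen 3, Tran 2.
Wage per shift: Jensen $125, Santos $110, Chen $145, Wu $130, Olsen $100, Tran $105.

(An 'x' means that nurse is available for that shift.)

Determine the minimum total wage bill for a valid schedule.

Picking the cheapest available nurse for each shift independently would cost $1050, but that ignores the shift limits.
An optimal schedule: Fri morning→Olsen+Santos, Fri afternoon→Olsen, Fri evening→Santos, Sat morning→Wu, Sat afternoon→Tran, Sat evening→Tran, Sun morning→Jensen, Sun afternoon→Jensen, Sun evening→Olsen.
Total: 100 + 110 + 100 + 110 + 130 + 105 + 105 + 125 + 125 + 100 = $1110.

$1110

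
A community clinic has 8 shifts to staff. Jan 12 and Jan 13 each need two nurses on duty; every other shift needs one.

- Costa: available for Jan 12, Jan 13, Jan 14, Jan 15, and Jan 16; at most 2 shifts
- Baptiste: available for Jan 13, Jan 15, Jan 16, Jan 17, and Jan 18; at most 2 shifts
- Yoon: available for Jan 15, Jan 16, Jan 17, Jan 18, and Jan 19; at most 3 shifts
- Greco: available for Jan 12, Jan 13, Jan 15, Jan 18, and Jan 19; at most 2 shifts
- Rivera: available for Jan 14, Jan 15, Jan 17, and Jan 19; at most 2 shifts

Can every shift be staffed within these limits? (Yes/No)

Jan 12 can only be covered by Costa and Greco, so that assignment is forced.
One valid schedule: Jan 12→Costa+Greco, Jan 13→Baptiste+Greco, Jan 14→Costa, Jan 15→Rivera, Jan 16→Baptiste, Jan 17→Yoon, Jan 18→Yoon, Jan 19→Yoon.
Loads: Costa 2/2, Baptiste 2/2, Yoon 3/3, Greco 2/2, Rivera 1/2 — all within limits.

Yes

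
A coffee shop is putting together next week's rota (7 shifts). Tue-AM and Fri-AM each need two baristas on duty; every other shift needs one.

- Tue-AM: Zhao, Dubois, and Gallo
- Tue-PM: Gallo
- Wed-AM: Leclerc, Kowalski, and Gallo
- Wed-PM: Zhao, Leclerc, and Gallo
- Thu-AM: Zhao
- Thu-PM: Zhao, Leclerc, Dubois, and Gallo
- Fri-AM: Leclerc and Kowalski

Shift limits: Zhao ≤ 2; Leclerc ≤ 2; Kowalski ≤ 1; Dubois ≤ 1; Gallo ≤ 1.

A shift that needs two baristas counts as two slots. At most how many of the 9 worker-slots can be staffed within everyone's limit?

Total capacity across all baristas is 2+2+1+1+1 = 7, and 9 slots are needed, so at most 7 can be filled.
An assignment achieving 7: Tue-AM→Zhao+Dubois, Tue-PM→Gallo, Wed-AM→Leclerc, Thu-AM→Zhao, Fri-AM→Leclerc+Kowalski.
Loads: Zhao 2/2, Leclerc 2/2, Kowalski 1/1, Dubois 1/1, Gallo 1/1.

7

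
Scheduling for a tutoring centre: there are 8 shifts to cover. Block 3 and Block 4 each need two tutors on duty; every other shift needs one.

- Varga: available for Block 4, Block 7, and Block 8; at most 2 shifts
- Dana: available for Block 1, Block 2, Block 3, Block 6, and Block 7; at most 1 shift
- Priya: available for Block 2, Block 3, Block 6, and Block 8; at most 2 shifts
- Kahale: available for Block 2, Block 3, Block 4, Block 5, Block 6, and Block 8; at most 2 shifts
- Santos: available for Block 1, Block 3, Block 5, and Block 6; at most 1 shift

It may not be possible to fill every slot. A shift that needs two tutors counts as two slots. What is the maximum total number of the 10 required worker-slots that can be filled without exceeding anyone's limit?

Total capacity across all tutors is 2+1+2+2+1 = 8, and 10 slots are needed, so at most 8 can be filled.
An assignment achieving 8: Block 1→Dana, Block 2→Priya, Block 3→Santos, Block 4→Varga+Kahale, Block 5→Kahale, Block 7→Varga, Block 8→Priya.
Loads: Varga 2/2, Dana 1/1, Priya 2/2, Kahale 2/2, Santos 1/1.

8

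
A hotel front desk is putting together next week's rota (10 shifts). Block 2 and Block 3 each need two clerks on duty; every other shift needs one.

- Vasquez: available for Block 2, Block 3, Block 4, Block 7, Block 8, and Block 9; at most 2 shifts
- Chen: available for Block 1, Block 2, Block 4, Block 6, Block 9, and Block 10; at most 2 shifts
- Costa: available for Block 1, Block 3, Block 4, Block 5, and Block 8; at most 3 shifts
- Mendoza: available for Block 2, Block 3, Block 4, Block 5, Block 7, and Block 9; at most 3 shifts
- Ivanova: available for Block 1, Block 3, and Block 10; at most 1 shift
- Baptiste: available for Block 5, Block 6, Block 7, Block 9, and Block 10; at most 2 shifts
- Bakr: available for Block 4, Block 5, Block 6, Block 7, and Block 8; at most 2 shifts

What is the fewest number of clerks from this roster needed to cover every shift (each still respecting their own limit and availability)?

5

12 slots to fill and no one can take more than 3, so at least ⌈12/3⌉ = 4 clerks are needed.
Any 4 clerks together have capacity at most 3+3+2+2 = 10 < 12 slots, so 4 can never suffice.
Vasquez, Chen, Costa, Mendoza, and Baptiste alone can cover everything: Block 1→Chen, Block 2→Vasquez+Mendoza, Block 3→Costa+Mendoza, Block 4→Costa, Block 5→Costa, Block 6→Chen, Block 7→Mendoza, Block 8→Vasquez, Block 9→Baptiste, Block 10→Baptiste.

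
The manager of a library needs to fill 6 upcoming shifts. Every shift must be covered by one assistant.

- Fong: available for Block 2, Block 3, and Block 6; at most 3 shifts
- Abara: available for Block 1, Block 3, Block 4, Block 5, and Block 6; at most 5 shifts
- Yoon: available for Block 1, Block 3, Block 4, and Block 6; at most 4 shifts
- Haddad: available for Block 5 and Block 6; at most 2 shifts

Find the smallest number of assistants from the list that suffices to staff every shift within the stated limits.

6 slots to fill and no one can take more than 5, so at least ⌈6/5⌉ = 2 assistants are needed.
Fong and Abara alone can cover everything: Block 1→Abara, Block 2→Fong, Block 3→Fong, Block 4→Abara, Block 5→Abara, Block 6→Fong.

2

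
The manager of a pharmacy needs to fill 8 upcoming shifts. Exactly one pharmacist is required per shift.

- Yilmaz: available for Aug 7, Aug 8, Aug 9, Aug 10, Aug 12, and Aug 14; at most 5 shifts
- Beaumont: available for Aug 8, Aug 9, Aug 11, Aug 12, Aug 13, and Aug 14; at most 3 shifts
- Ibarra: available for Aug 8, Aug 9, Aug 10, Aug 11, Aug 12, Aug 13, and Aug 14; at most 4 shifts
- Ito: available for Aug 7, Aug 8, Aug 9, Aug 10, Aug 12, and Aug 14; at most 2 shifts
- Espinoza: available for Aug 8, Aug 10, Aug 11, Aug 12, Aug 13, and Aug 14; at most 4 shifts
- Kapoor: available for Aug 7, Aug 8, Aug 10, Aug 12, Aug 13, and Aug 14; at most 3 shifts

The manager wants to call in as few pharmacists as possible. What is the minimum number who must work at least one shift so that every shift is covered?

2

8 slots to fill and no one can take more than 5, so at least ⌈8/5⌉ = 2 pharmacists are needed.
Yilmaz and Beaumont alone can cover everything: Aug 7→Yilmaz, Aug 8→Yilmaz, Aug 9→Yilmaz, Aug 10→Yilmaz, Aug 11→Beaumont, Aug 12→Yilmaz, Aug 13→Beaumont, Aug 14→Beaumont.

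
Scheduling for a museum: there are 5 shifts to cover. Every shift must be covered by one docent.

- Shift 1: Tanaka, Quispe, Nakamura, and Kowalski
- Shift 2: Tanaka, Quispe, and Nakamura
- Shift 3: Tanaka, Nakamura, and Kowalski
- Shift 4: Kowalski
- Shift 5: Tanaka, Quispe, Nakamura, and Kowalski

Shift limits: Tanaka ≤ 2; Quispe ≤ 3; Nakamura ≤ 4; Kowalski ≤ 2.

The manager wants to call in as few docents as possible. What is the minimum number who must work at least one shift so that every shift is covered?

2

5 slots to fill and no one can take more than 4, so at least ⌈5/4⌉ = 2 docents are needed.
Quispe and Kowalski alone can cover everything: Shift 1→Quispe, Shift 2→Quispe, Shift 3→Kowalski, Shift 4→Kowalski, Shift 5→Quispe.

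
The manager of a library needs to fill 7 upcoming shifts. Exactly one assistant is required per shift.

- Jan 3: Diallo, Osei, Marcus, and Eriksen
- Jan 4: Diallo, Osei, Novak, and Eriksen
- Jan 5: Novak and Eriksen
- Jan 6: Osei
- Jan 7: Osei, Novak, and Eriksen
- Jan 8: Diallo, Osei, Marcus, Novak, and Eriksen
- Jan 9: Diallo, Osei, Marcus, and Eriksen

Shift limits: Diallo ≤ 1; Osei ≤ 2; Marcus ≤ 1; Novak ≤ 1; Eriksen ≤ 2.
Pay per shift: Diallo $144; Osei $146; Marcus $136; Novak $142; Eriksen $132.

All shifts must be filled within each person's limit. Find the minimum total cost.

$978

Jan 6 can only be covered by Osei, so that assignment is forced.
Picking the cheapest available assistant for each shift independently would cost $938, but that ignores the shift limits.
An optimal schedule: Jan 3→Diallo, Jan 4→Eriksen, Jan 5→Novak, Jan 6→Osei, Jan 7→Osei, Jan 8→Eriksen, Jan 9→Marcus.
Total: 144 + 132 + 142 + 146 + 146 + 132 + 136 = $978.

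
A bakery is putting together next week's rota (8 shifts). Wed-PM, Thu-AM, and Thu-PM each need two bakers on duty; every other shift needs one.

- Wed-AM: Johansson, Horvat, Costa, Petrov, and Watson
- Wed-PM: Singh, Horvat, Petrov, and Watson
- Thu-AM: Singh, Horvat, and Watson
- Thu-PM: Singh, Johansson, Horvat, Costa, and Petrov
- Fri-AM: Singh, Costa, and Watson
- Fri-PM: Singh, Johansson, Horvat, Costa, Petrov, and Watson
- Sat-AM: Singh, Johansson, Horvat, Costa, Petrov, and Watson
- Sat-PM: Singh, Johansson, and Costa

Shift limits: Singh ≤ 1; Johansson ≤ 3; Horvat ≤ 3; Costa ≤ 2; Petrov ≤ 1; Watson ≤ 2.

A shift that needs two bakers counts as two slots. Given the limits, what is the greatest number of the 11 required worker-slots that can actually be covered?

11

Total capacity across all bakers is 1+3+3+2+1+2 = 12, and 11 slots are needed, so at most 11 can be filled.
An assignment achieving 11: Wed-AM→Johansson, Wed-PM→Horvat+Petrov, Thu-AM→Singh+Horvat, Thu-PM→Johansson+Horvat, Fri-AM→Costa, Fri-PM→Costa, Sat-AM→Watson, Sat-PM→Johansson.
Loads: Singh 1/1, Johansson 3/3, Horvat 3/3, Costa 2/2, Petrov 1/1, Watson 1/2.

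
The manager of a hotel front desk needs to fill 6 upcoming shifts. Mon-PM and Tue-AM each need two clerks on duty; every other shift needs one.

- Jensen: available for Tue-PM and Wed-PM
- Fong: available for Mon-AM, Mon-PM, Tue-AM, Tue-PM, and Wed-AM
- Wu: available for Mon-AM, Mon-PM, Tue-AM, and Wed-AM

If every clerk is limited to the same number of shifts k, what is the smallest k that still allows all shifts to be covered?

With 3 clerks and 8 worker-slots to fill, someone must work at least ⌈8/3⌉ = 3 shifts, so k ≥ 3.
k = 3 works: Mon-AM→Fong, Mon-PM→Fong+Wu, Tue-AM→Fong+Wu, Tue-PM→Jensen, Wed-AM→Wu, Wed-PM→Jensen.
Loads: Jensen 2, Fong 3, Wu 3 — all ≤ 3.

3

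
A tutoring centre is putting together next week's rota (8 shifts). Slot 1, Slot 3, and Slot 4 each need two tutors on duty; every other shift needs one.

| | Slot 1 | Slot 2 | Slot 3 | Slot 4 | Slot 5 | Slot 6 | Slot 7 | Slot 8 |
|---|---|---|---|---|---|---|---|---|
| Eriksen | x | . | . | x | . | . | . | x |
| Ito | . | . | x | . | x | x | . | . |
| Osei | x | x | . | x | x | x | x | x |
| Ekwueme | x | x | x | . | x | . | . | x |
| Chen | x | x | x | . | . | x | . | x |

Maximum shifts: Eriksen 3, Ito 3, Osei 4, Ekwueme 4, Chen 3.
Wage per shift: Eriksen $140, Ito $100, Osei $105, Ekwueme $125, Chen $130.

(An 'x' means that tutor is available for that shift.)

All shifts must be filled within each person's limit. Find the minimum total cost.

$1235

Slot 4 can only be covered by Eriksen and Osei, so that assignment is forced.
Slot 7 can only be covered by Osei, so that assignment is forced.
Picking the cheapest available tutor for each shift independently would cost $1215, but that ignores the shift limits.
An optimal schedule: Slot 1→Osei+Ekwueme, Slot 2→Osei, Slot 3→Ito+Ekwueme, Slot 4→Osei+Eriksen, Slot 5→Ito, Slot 6→Ito, Slot 7→Osei, Slot 8→Ekwueme.
Total: 105 + 125 + 105 + 100 + 125 + 105 + 140 + 100 + 100 + 105 + 125 = $1235.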